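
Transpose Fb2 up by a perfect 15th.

Fb4

For a fifteenth the letter name doesn't change: still F, two octaves up.
A perfect fifteenth spans 24 semitones, so from Fb2 the target pitch is Fb4.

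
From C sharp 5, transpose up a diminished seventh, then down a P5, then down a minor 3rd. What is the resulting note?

C 5

A diminished seventh up from C#5 is Bb5.
A perfect fifth down from Bb5 is Eb5.
Eb5 down a minor third → C5 (3 semitones).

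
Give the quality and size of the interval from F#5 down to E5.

Descending from F#5 to E5 is the same interval as ascending E5 to F#5.
E to F spans two letter names (E-F), so the interval is some kind of second.
Counting semitones, E5→F#5 is 2, which is the major second.

major 2nd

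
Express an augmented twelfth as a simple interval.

A5

Subtracting seven from the interval number removes an octave: 12 − 7 = 5.
Quality carries through unchanged, so the simple form is an augmented fifth.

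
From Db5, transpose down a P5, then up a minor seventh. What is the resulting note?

Fb5

Down a perfect fifth from Db5: Gb4 (7 semitones down).
Gb4 up a minor seventh → Fb5 (10 semitones).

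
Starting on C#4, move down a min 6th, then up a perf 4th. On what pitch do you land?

Down a minor sixth from C#4: E#3 (8 semitones down).
Up a perfect fourth from E#3: A#3 (5 semitones up).

A#3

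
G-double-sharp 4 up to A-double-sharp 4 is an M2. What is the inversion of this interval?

The rule of nine gives the new number: 9 − 2 = 7, so a second becomes a seventh.
The quality also flips — major becomes minor — giving a minor seventh.

minor 7th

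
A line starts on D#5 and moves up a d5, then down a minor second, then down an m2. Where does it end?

Up a diminished fifth from D#5: A5 (6 semitones up).
Down a minor second from A5: G#5 (1 semitone down).
Down a minor second from G#5: F##5 (1 semitone down).

F##5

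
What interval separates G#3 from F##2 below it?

minor ninth

Descending from G#3 to F##2 is the same interval as ascending F##2 to G#3.
F to G spans two letter names (F-G), plus an octave — that makes it a ninth of some quality.
A major ninth would be 14 semitones, but F##2 to G#3 is 13 — one semitone narrower, making it a minor ninth.
(Equivalently, a compound minor second: a minor second plus an octave.)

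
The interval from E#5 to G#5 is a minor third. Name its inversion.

major 6th

Inverted interval numbers add to nine, so a third pairs with a sixth (3 + 6 = 9).
And minor becomes major under inversion, so we get a major sixth.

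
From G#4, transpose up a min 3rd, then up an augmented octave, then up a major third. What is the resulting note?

Up a minor third from G#4: B4 (3 semitones up).
An augmented octave up from B4 is B#5.
A major third up from B#5 is D##6.

D##6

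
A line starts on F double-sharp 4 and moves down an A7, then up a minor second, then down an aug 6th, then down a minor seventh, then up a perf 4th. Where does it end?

An augmented seventh down from F##4 is G3.
Up a minor second from G3: Ab3 (1 semitone up).
Ab3 down an augmented sixth → Cbb3 (10 semitones).
Cbb3 down a minor seventh → Dbb2 (10 semitones).
Up a perfect fourth from Dbb2: Gbb2 (5 semitones up).

G double-flat 2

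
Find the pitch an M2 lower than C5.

Two letter names down from C: B.
Moving 2 semitones down from C5 (the size of a major second) reaches Bb4.

Bb4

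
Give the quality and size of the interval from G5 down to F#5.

Descending from G5 to F#5 is the same interval as ascending F#5 to G5.
F to G spans two letter names (F-G) — that makes it a second of some quality.
At 1 semitone, F#5→G5 falls one short of a major second: minor.

minor second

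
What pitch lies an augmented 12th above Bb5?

Five letters up from B (plus an octave) reaches F.
Moving 20 semitones up from Bb5 (the size of an augmented twelfth) reaches F#7.

F#7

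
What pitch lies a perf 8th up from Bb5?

For an octave the letter name doesn't change: still B, an octave up.
A perfect octave is 12 semitones; 12 semitones up from Bb5 gives Bb6.

Bb6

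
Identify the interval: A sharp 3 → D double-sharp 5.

A11

A to D spans four letter names (A-B-C-D), plus an octave — that makes it an eleventh of some quality.
The perfect eleventh is 17 semitones; here we have 18, one semitone wider: augmented.
(Equivalently, a compound augmented fourth: an augmented fourth plus an octave.)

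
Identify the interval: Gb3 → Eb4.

major sixth

G to E spans six letter names (G-A-B-C-D-E), so the interval is some kind of sixth.
Gb3 to Eb4 is 9 semitones, matching the major sixth exactly, so the quality is major.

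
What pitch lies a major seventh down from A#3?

B2

Counting seven letter names down from A lands on B.
A major seventh spans 11 semitones, so from A#3 the target pitch is B2.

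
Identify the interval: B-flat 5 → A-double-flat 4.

Descending from Bb5 to Abb4 is the same interval as ascending Abb4 to Bb5.
A to B spans two letter names (A-B), plus an octave, so the interval is some kind of ninth.
Abb4 to Bb5 spans 15 semitones — one semitone wider than the major ninth (14) — giving an augmented ninth.
(Equivalently, a compound augmented second: an augmented second plus an octave.)

A9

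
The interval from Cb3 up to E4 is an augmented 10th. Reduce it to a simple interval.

A3

Each octave removed subtracts seven from the number: 10 − 7 = 3.
So an augmented tenth is an octave plus an augmented third. The quality is unchanged.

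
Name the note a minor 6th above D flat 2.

B double-flat 2

Six letter names up from D: B.
A minor sixth spans 8 semitones, so from Db2 the target pitch is Bbb2.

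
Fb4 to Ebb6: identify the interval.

minor fourteenth

F to E spans seven letter names (F-G-A-B-C-D-E), plus an octave: a fourteenth.
Fb4 to Ebb6 is 22 semitones, a half step short of the major fourteenth (23), so this is minor.
(Equivalently, a compound minor seventh: a minor seventh plus an octave.)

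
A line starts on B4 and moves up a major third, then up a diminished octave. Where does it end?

D6

B4 up a major third → D#5 (4 semitones).
Up a diminished octave from D#5: D6 (11 semitones up).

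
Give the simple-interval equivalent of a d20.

Take out 2 octaves (14 from the number): 20 − 14 = 6.
So a diminished twentieth is 2 octaves plus a diminished sixth. The quality is unchanged.

d6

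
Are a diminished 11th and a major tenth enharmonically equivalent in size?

A diminished eleventh = 16 semitones = a major tenth; enharmonically equal.

Yes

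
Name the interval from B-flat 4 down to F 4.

perfect 4th

Descending from Bb4 to F4 is the same interval as ascending F4 to Bb4.
F to B spans four letter names (F-G-A-B) — that makes it a fourth of some quality.
The perfect fourth spans 5 semitones, and F4 to Bb4 is exactly 5 semitones — so this is a perfect fourth.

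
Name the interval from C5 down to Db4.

major 7th

Descending from C5 to Db4 is the same interval as ascending Db4 to C5.
D to C spans seven letter names (D-E-F-G-A-B-C), so the interval is some kind of seventh.
Db4 to C5 is 11 semitones, matching the major seventh exactly, so the quality is major.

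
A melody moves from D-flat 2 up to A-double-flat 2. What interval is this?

D to A spans five letter names (D-E-F-G-A), so the interval is some kind of fifth.
Db2 to Abb2 spans 6 semitones — one semitone narrower than the perfect fifth (7) — giving a diminished fifth.

diminished fifth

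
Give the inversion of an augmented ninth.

diminished seventh

First reduce the compound augmented ninth to its simple form, an augmented second.
The rule of nine gives the new number: 9 − 2 = 7, so a second becomes a seventh.
The quality also flips — augmented becomes diminished — giving a diminished seventh.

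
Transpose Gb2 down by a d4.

The fourth takes the letter from G down to D.
Moving 4 semitones down from Gb2 (the size of a diminished fourth) reaches D2.

D2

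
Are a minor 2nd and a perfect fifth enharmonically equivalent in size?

A minor second spans 1 semitone; a perfect fifth spans 7 semitones. They differ by 6.

No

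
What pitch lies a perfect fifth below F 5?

B-flat 4

Five letter names down from F: B.
A perfect fifth is 7 semitones; 7 semitones down from F5 gives Bb4.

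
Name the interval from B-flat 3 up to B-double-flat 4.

diminished octave

B to B is the same letter name, plus an octave, so the interval is some kind of octave.
The perfect octave is 12 semitones; here we have 11, one semitone narrower: diminished.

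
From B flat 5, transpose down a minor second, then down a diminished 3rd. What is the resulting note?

Bb5 down a minor second → A5 (1 semitone).
Down a diminished third from A5: F##5 (2 semitones down).

F double-sharp 5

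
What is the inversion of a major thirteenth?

m3

First reduce the compound major thirteenth to its simple form, a major sixth.
The rule of nine gives the new number: 9 − 6 = 3, so a sixth becomes a third.
The quality also flips — major becomes minor — giving a minor third.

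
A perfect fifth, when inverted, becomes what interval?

perfect fourth

Interval numbers invert to sum to nine: 5 + 4 = 9, so a fifth inverts to a fourth.
And perfect stays perfect under inversion, so we get a perfect fourth.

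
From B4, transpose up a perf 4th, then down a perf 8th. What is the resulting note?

E4

B4 up a perfect fourth → E5 (5 semitones).
E5 down a perfect octave → E4 (12 semitones).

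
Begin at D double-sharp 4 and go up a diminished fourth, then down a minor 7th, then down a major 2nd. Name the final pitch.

Up a diminished fourth from D##4: G#4 (4 semitones up).
G#4 down a minor seventh → A#3 (10 semitones).
Down a major second from A#3: G#3 (2 semitones down).

G sharp 3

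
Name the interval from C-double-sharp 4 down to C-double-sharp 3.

perfect octave

Descending from C##4 to C##3 is the same interval as ascending C##3 to C##4.
C to C is the same letter name, plus an octave — that makes it an octave of some quality.
Counting semitones, C##3→C##4 is 12, which is the perfect octave.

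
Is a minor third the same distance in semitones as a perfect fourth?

No

A minor third spans 3 semitones; a perfect fourth spans 5 semitones. They differ by 2.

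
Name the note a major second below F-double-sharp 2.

Counting two letter names down from F lands on E.
A major second is 2 semitones; 2 semitones down from F##2 gives E#2.

E-sharp 2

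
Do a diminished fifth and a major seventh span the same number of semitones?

A diminished fifth is 6 semitones but a major seventh is 11 semitones — different sizes.

No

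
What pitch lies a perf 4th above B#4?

E#5

Counting four letter names up from B lands on E.
Moving 5 semitones up from B#4 (the size of a perfect fourth) reaches E#5.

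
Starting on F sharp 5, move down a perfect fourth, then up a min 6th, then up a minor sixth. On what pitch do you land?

F 6

A perfect fourth down from F#5 is C#5.
Up a minor sixth from C#5: A5 (8 semitones up).
A minor sixth up from A5 is F6.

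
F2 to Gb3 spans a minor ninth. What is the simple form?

Each octave removed subtracts seven from the number: 9 − 7 = 2.
That makes a minor ninth a compound minor second — an octave plus a minor second.

m2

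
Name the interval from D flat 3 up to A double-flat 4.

diminished twelfth

D to A spans five letter names (D-E-F-G-A), plus an octave: a twelfth.
A perfect twelfth would be 19 semitones; Db3 to Abb4 is 18, one semitone narrower, so the interval is diminished.
(Equivalently, a compound diminished fifth: a diminished fifth plus an octave.)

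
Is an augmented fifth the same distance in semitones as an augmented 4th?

8 semitones (augmented fifth) vs 6 semitones (augmented fourth): not equal.

No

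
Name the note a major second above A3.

B3

Counting two letter names up from A lands on B.
Moving 2 semitones up from A3 (the size of a major second) reaches B3.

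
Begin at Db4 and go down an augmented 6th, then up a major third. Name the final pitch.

Down an augmented sixth from Db4: Fbb3 (10 semitones down).
Up a major third from Fbb3: Abb3 (4 semitones up).

Abb3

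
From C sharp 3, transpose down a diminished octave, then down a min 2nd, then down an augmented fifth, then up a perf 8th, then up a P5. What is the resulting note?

B sharp 2

C#3 down a diminished octave → C##2 (11 semitones).
C##2 down a minor second → B##1 (1 semitone).
Down an augmented fifth from B##1: E#1 (8 semitones down).
E#1 up a perfect octave → E#2 (12 semitones).
Up a perfect fifth from E#2: B#2 (7 semitones up).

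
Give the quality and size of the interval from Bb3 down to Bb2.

P8

Descending from Bb3 to Bb2 is the same interval as ascending Bb2 to Bb3.
B to B is the same letter name, plus an octave — that makes it an octave of some quality.
The perfect octave spans 12 semitones, and Bb2 to Bb3 is exactly 12 semitones — so this is a perfect octave.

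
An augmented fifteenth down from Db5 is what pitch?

Dbb3

The letter stays D (same as the start), shifted two octaves down.
An augmented fifteenth spans 25 semitones, so from Db5 the target pitch is Dbb3.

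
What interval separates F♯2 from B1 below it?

P5

Descending from F#2 to B1 is the same interval as ascending B1 to F#2.
B to F spans five letter names (B-C-D-E-F): a fifth.
The perfect fifth spans 7 semitones, and B1 to F#2 is exactly 7 semitones — so this is a perfect fifth.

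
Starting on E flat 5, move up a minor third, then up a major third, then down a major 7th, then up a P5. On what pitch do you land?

G flat 5

Eb5 up a minor third → Gb5 (3 semitones).
Gb5 up a major third → Bb5 (4 semitones).
A major seventh down from Bb5 is Cb5.
Cb5 up a perfect fifth → Gb5 (7 semitones).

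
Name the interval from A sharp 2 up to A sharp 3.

perfect 8th

A to A is the same letter name, plus an octave: an octave.
Counting semitones, A#2→A#3 is 12, which is the perfect octave.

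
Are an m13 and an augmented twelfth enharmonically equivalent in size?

Yes

A minor thirteenth = 20 semitones = an augmented twelfth; enharmonically equal.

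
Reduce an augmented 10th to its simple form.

A3

Subtracting seven from the interval number removes an octave: 10 − 7 = 3.
So an augmented tenth is an octave plus an augmented third. The quality is unchanged.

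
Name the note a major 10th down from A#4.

Counting three letter names plus an octave down from A lands on F.
A major tenth spans 16 semitones, so from A#4 the target pitch is F#3.

F#3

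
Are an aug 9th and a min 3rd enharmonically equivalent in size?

No

An augmented ninth spans 15 semitones; a minor third spans 3 semitones. They differ by 12.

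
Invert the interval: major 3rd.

m6

Interval numbers invert to sum to nine: 3 + 6 = 9, so a third inverts to a sixth.
The quality also flips — major becomes minor — giving a minor sixth.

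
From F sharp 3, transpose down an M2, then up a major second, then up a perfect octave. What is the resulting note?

F#3 down a major second → E3 (2 semitones).
A major second up from E3 is F#3.
F#3 up a perfect octave → F#4 (12 semitones).

F sharp 4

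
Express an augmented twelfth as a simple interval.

Take out an octave (7 from the number): 12 − 7 = 5.
So an augmented twelfth is an octave plus an augmented fifth. The quality is unchanged.

augmented fifth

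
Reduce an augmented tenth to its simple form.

A3

Take out an octave (7 from the number): 10 − 7 = 3.
That makes an augmented tenth a compound augmented third — an octave plus an augmented third.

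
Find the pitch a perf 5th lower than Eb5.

The fifth takes the letter from E down to A.
A perfect fifth is 7 semitones; 7 semitones down from Eb5 gives Ab4.

Ab4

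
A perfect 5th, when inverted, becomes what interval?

perfect fourth

Interval numbers invert to sum to nine: 5 + 4 = 9, so a fifth inverts to a fourth.
Quality inverts too: perfect stays perfect. That makes the inversion a perfect fourth.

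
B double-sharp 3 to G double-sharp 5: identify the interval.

minor thirteenth

B to G spans six letter names (B-C-D-E-F-G), plus an octave — that makes it a thirteenth of some quality.
B##3 to G##5 is 20 semitones, a half step short of the major thirteenth (21), so this is minor.
(Equivalently, a compound minor sixth: a minor sixth plus an octave.)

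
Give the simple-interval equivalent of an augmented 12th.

augmented fifth

Each octave removed subtracts seven from the number: 12 − 7 = 5.
That makes an augmented twelfth a compound augmented fifth — an octave plus an augmented fifth.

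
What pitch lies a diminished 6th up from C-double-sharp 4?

A 4

Counting six letter names up from C lands on A.
Moving 7 semitones up from C##4 (the size of a diminished sixth) reaches A4.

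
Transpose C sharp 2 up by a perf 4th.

Four letter names up from C: F.
Moving 5 semitones up from C#2 (the size of a perfect fourth) reaches F#2.

F sharp 2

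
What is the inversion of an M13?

minor 3rd

First reduce the compound major thirteenth to its simple form, a major sixth.
Interval numbers invert to sum to nine: 6 + 3 = 9, so a sixth inverts to a third.
And major becomes minor under inversion, so we get a minor third.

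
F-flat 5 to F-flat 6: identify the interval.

P8

F to F is the same letter name, plus an octave — that makes it an octave of some quality.
Fb5 to Fb6 is 12 semitones, matching the perfect octave exactly, so the quality is perfect.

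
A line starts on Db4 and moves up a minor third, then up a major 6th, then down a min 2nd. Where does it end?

Up a minor third from Db4: Fb4 (3 semitones up).
Fb4 up a major sixth → Db5 (9 semitones).
Down a minor second from Db5: C5 (1 semitone down).

C5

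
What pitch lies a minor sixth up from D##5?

Counting six letter names up from D lands on B.
A minor sixth is 8 semitones; 8 semitones up from D##5 gives B#5.

B#5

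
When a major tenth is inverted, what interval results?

minor sixth

First reduce the compound major tenth to its simple form, a major third.
The rule of nine gives the new number: 9 − 3 = 6, so a third becomes a sixth.
The quality also flips — major becomes minor — giving a minor sixth.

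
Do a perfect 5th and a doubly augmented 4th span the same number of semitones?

Yes

Both span 7 semitones: a perfect fifth and a doubly augmented fourth are the same chromatic distance.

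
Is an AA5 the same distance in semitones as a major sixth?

Yes

A doubly augmented fifth spans 9 semitones, and a major sixth also spans 9 semitones — they're enharmonic.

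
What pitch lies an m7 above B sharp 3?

The seventh takes the letter from B up to A.
A minor seventh is 10 semitones; 10 semitones up from B#3 gives A#4.

A sharp 4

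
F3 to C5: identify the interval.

perfect twelfth

F to C spans five letter names (F-G-A-B-C), plus an octave, so the interval is some kind of twelfth.
F3 to C5 is 19 semitones, matching the perfect twelfth exactly, so the quality is perfect.
(Equivalently, a compound perfect fifth: a perfect fifth plus an octave.)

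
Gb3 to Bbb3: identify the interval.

G to B spans three letter names (G-A-B): a third.
A major third would be 4 semitones, but Gb3 to Bbb3 is 3 — one semitone narrower, making it a minor third.

m3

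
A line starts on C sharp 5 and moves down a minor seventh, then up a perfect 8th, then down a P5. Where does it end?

G sharp 4

A minor seventh down from C#5 is D#4.
D#4 up a perfect octave → D#5 (12 semitones).
A perfect fifth down from D#5 is G#4.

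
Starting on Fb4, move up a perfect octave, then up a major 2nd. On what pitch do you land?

Gb5

Fb4 up a perfect octave → Fb5 (12 semitones).
Fb5 up a major second → Gb5 (2 semitones).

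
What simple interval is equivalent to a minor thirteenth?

minor 6th

Take out an octave (7 from the number): 13 − 7 = 6.
Quality carries through unchanged, so the simple form is a minor sixth.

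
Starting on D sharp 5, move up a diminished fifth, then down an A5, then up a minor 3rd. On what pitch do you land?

D#5 up a diminished fifth → A5 (6 semitones).
A5 down an augmented fifth → Db5 (8 semitones).
A minor third up from Db5 is Fb5.

F flat 5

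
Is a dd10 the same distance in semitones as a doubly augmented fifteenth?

A doubly diminished tenth is 13 semitones but a doubly augmented fifteenth is 26 semitones — different sizes.

No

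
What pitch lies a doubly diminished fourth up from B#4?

Four letter names up from B: E.
Moving 3 semitones up from B#4 (the size of a doubly diminished fourth) reaches Eb5.

Eb5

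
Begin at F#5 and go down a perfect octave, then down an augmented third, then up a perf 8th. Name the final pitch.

Db5

F#5 down a perfect octave → F#4 (12 semitones).
Down an augmented third from F#4: Db4 (5 semitones down).
Db4 up a perfect octave → Db5 (12 semitones).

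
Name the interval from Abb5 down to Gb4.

Descending from Abb5 to Gb4 is the same interval as ascending Gb4 to Abb5.
G to A spans two letter names (G-A), plus an octave — that makes it a ninth of some quality.
A major ninth would be 14 semitones, but Gb4 to Abb5 is 13 — one semitone narrower, making it a minor ninth.
(Equivalently, a compound minor second: a minor second plus an octave.)

minor ninth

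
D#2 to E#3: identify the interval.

D to E spans two letter names (D-E), plus an octave: a ninth.
Counting semitones, D#2→E#3 is 14, which is the major ninth.
(Equivalently, a compound major second: a major second plus an octave.)

major 9th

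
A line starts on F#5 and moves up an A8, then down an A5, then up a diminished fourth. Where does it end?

An augmented octave up from F#5 is F##6.
Down an augmented fifth from F##6: B5 (8 semitones down).
B5 up a diminished fourth → Eb6 (4 semitones).

Eb6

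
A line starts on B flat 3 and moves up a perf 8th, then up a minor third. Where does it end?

Bb3 up a perfect octave → Bb4 (12 semitones).
A minor third up from Bb4 is Db5.

D flat 5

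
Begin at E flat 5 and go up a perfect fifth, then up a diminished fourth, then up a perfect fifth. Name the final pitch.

B double-flat 6

A perfect fifth up from Eb5 is Bb5.
Bb5 up a diminished fourth → Ebb6 (4 semitones).
Ebb6 up a perfect fifth → Bbb6 (7 semitones).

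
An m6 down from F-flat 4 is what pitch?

A-flat 3

The sixth takes the letter from F down to A.
A minor sixth is 8 semitones; 8 semitones down from Fb4 gives Ab3.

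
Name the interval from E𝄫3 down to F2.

Descending from Ebb3 to F2 is the same interval as ascending F2 to Ebb3.
F to E spans seven letter names (F-G-A-B-C-D-E): a seventh.
A major seventh would be 11 semitones; F2 to Ebb3 is 9, two semitones narrower, so the interval is diminished.

diminished 7th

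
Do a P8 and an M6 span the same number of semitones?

No

A perfect octave is 12 semitones but a major sixth is 9 semitones — different sizes.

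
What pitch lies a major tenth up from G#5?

B#6

The tenth's letter: G up three letter names plus an octave → B.
Moving 16 semitones up from G#5 (the size of a major tenth) reaches B#6.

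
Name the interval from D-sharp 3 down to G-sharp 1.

Descending from D#3 to G#1 is the same interval as ascending G#1 to D#3.
G to D spans five letter names (G-A-B-C-D), plus an octave: a twelfth.
G#1 to D#3 is 19 semitones, matching the perfect twelfth exactly, so the quality is perfect.
(Equivalently, a compound perfect fifth: a perfect fifth plus an octave.)

perfect twelfth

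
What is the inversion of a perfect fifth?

Interval numbers invert to sum to nine: 5 + 4 = 9, so a fifth inverts to a fourth.
Quality inverts too: perfect stays perfect. That makes the inversion a perfect fourth.

perfect 4th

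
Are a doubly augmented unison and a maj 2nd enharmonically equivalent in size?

Yes

A doubly augmented unison spans 2 semitones, and a major second also spans 2 semitones — they're enharmonic.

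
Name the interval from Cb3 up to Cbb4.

diminished octave

C to C is the same letter name, plus an octave: an octave.
The perfect octave is 12 semitones; here we have 11, one semitone narrower: diminished.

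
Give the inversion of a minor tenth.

major 6th

First reduce the compound minor tenth to its simple form, a minor third.
The rule of nine gives the new number: 9 − 3 = 6, so a third becomes a sixth.
And minor becomes major under inversion, so we get a major sixth.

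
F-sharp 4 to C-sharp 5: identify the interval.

perfect 5th

F to C spans five letter names (F-G-A-B-C) — that makes it a fifth of some quality.
F#4 to C#5 is 7 semitones, matching the perfect fifth exactly, so the quality is perfect.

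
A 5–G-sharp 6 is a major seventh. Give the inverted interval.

Interval numbers invert to sum to nine: 7 + 2 = 9, so a seventh inverts to a second.
And major becomes minor under inversion, so we get a minor second.

m2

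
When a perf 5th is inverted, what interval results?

perfect 4th

The rule of nine gives the new number: 9 − 5 = 4, so a fifth becomes a fourth.
And perfect stays perfect under inversion, so we get a perfect fourth.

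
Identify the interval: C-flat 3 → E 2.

Descending from Cb3 to E2 is the same interval as ascending E2 to Cb3.
E to C spans six letter names (E-F-G-A-B-C): a sixth.
A major sixth would be 9 semitones; E2 to Cb3 is 7, two semitones narrower, so the interval is diminished.

diminished 6th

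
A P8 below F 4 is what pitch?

An octave keeps the letter name F, an octave down from F.
A perfect octave spans 12 semitones, so from F4 the target pitch is F3.

F 3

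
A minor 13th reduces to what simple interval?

minor 6th

Subtracting seven from the interval number removes an octave: 13 − 7 = 6.
So a minor thirteenth is an octave plus a minor sixth. The quality is unchanged.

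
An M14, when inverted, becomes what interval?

minor second

First reduce the compound major fourteenth to its simple form, a major seventh.
The rule of nine gives the new number: 9 − 7 = 2, so a seventh becomes a second.
And major becomes minor under inversion, so we get a minor second.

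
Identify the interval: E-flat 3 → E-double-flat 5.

E to E is the same letter name, plus 2 octaves: a fifteenth.
A perfect fifteenth would be 24 semitones; Eb3 to Ebb5 is 23, one semitone narrower, so the interval is diminished.
(Equivalently, a compound diminished octave: a diminished octave plus an octave.)

diminished fifteenth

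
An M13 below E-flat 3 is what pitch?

G-flat 1

Six letters down from E (plus an octave) reaches G.
A major thirteenth is 21 semitones; 21 semitones down from Eb3 gives Gb1.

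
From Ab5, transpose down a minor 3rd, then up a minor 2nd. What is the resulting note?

Gb5

Down a minor third from Ab5: F5 (3 semitones down).
Up a minor second from F5: Gb5 (1 semitone up).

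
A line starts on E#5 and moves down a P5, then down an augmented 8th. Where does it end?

A3

A perfect fifth down from E#5 is A#4.
Down an augmented octave from A#4: A3 (13 semitones down).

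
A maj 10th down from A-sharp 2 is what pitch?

F-sharp 1

The tenth's letter: A down three letter names plus an octave → F.
A major tenth spans 16 semitones, so from A#2 the target pitch is F#1.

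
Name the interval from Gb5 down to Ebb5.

M3

Descending from Gb5 to Ebb5 is the same interval as ascending Ebb5 to Gb5.
E to G spans three letter names (E-F-G), so the interval is some kind of third.
Ebb5 to Gb5 is 4 semitones, matching the major third exactly, so the quality is major.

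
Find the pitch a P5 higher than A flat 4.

E flat 5

The fifth takes the letter from A up to E.
A perfect fifth spans 7 semitones, so from Ab4 the target pitch is Eb5.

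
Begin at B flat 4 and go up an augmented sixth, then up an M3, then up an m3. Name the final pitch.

Bb4 up an augmented sixth → G#5 (10 semitones).
G#5 up a major third → B#5 (4 semitones).
Up a minor third from B#5: D#6 (3 semitones up).

D sharp 6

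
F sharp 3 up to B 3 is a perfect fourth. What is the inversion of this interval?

perfect fifth

Interval numbers invert to sum to nine: 4 + 5 = 9, so a fourth inverts to a fifth.
The quality also flips — perfect stays perfect — giving a perfect fifth.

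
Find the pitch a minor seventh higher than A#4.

G#5

Seven letter names up from A: G.
A minor seventh is 10 semitones; 10 semitones up from A#4 gives G#5.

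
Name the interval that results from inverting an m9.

First reduce the compound minor ninth to its simple form, a minor second.
The rule of nine gives the new number: 9 − 2 = 7, so a second becomes a seventh.
Quality inverts too: minor becomes major. That makes the inversion a major seventh.

M7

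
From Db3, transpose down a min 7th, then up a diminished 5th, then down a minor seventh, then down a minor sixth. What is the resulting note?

A minor seventh down from Db3 is Eb2.
A diminished fifth up from Eb2 is Bbb2.
A minor seventh down from Bbb2 is Cb2.
A minor sixth down from Cb2 is Eb1.

Eb1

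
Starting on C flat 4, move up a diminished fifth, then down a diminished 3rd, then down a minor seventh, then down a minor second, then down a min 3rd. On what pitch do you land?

A diminished fifth up from Cb4 is Gbb4.
Down a diminished third from Gbb4: Eb4 (2 semitones down).
Down a minor seventh from Eb4: F3 (10 semitones down).
F3 down a minor second → E3 (1 semitone).
Down a minor third from E3: C#3 (3 semitones down).

C sharp 3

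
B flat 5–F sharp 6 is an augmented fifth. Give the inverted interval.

diminished 4th

Interval numbers invert to sum to nine: 5 + 4 = 9, so a fifth inverts to a fourth.
And augmented becomes diminished under inversion, so we get a diminished fourth.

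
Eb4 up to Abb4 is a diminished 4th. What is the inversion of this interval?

Inverted interval numbers add to nine, so a fourth pairs with a fifth (4 + 5 = 9).
And diminished becomes augmented under inversion, so we get an augmented fifth.

augmented fifth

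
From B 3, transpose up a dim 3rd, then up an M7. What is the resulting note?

C 5

B3 up a diminished third → Db4 (2 semitones).
Db4 up a major seventh → C5 (11 semitones).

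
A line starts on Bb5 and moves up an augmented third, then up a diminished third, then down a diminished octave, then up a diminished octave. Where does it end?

Bb5 up an augmented third → D#6 (5 semitones).
D#6 up a diminished third → F6 (2 semitones).
A diminished octave down from F6 is F#5.
Up a diminished octave from F#5: F6 (11 semitones up).

F6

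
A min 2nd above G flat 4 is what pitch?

A double-flat 4

Two letter names up from G: A.
Moving 1 semitone up from Gb4 (the size of a minor second) reaches Abb4.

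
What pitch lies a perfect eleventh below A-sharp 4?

Four letters down from A (plus an octave) reaches E.
A perfect eleventh is 17 semitones; 17 semitones down from A#4 gives E#3.

E-sharp 3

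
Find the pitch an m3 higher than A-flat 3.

C-flat 4

The third takes the letter from A up to C.
A minor third spans 3 semitones, so from Ab3 the target pitch is Cb4.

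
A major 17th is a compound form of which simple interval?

Take out 2 octaves (14 from the number): 17 − 14 = 3.
Quality carries through unchanged, so the simple form is a major third.

M3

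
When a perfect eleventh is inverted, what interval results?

First reduce the compound perfect eleventh to its simple form, a perfect fourth.
The rule of nine gives the new number: 9 − 4 = 5, so a fourth becomes a fifth.
And perfect stays perfect under inversion, so we get a perfect fifth.

P5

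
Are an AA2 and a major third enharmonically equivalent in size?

Yes

Both span 4 semitones: a doubly augmented second and a major third are the same chromatic distance.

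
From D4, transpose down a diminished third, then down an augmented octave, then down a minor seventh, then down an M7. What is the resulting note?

A diminished third down from D4 is B#3.
An augmented octave down from B#3 is B2.
A minor seventh down from B2 is C#2.
A major seventh down from C#2 is D1.

D1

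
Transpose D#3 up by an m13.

B4

The thirteenth's letter: D up six letter names plus an octave → B.
A minor thirteenth is 20 semitones; 20 semitones up from D#3 gives B4.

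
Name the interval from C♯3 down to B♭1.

Descending from C#3 to Bb1 is the same interval as ascending Bb1 to C#3.
B to C spans two letter names (B-C), plus an octave, so the interval is some kind of ninth.
A major ninth would be 14 semitones; Bb1 to C#3 is 15, one semitone wider, so the interval is augmented.
(Equivalently, a compound augmented second: an augmented second plus an octave.)

augmented ninth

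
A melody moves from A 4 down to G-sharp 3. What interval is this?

Descending from A4 to G#3 is the same interval as ascending G#3 to A4.
G to A spans two letter names (G-A), plus an octave, so the interval is some kind of ninth.
At 13 semitones, G#3→A4 falls one short of a major ninth: minor.
(Equivalently, a compound minor second: a minor second plus an octave.)

m9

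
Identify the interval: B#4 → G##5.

B to G spans six letter names (B-C-D-E-F-G): a sixth.
The major sixth spans 9 semitones, and B#4 to G##5 is exactly 9 semitones — so this is a major sixth.

major 6th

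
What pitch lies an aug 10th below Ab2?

Fbb1

Counting three letter names plus an octave down from A lands on F.
Moving 17 semitones down from Ab2 (the size of an augmented tenth) reaches Fbb1.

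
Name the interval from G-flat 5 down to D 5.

Descending from Gb5 to D5 is the same interval as ascending D5 to Gb5.
D to G spans four letter names (D-E-F-G), so the interval is some kind of fourth.
A perfect fourth would be 5 semitones; D5 to Gb5 is 4, one semitone narrower, so the interval is diminished.

diminished fourth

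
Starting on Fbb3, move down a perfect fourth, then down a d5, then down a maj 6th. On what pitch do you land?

A perfect fourth down from Fbb3 is Cbb3.
Down a diminished fifth from Cbb3: Fb2 (6 semitones down).
Fb2 down a major sixth → Abb1 (9 semitones).

Abb1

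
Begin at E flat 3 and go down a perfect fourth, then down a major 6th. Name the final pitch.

Down a perfect fourth from Eb3: Bb2 (5 semitones down).
Down a major sixth from Bb2: Db2 (9 semitones down).

D flat 2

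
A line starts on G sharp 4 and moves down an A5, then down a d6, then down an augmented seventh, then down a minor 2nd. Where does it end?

G#4 down an augmented fifth → C4 (8 semitones).
C4 down a diminished sixth → E#3 (7 semitones).
E#3 down an augmented seventh → F2 (12 semitones).
Down a minor second from F2: E2 (1 semitone down).

E 2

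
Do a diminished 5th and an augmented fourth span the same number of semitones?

Yes

A diminished fifth = 6 semitones = an augmented fourth; enharmonically equal.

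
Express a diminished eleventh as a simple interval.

diminished 4th

Subtracting seven from the interval number removes an octave: 11 − 7 = 4.
That makes a diminished eleventh a compound diminished fourth — an octave plus a diminished fourth.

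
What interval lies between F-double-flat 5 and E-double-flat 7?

major 14th

F to E spans seven letter names (F-G-A-B-C-D-E), plus an octave: a fourteenth.
Counting semitones, Fbb5→Ebb7 is 23, which is the major fourteenth.
(Equivalently, a compound major seventh: a major seventh plus an octave.)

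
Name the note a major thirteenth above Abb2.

Fb4

Six letters up from A (plus an octave) reaches F.
A major thirteenth is 21 semitones; 21 semitones up from Abb2 gives Fb4.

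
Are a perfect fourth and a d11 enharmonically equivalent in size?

No

A perfect fourth spans 5 semitones; a diminished eleventh spans 16 semitones. They differ by 11.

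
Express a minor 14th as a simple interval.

m7

Each octave removed subtracts seven from the number: 14 − 7 = 7.
Quality carries through unchanged, so the simple form is a minor seventh.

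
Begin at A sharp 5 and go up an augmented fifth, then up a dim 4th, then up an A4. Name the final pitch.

An augmented fifth up from A#5 is E##6.
Up a diminished fourth from E##6: A#6 (4 semitones up).
Up an augmented fourth from A#6: D##7 (6 semitones up).

D double-sharp 7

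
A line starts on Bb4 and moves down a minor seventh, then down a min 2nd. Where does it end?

Down a minor seventh from Bb4: C4 (10 semitones down).
Down a minor second from C4: B3 (1 semitone down).

B3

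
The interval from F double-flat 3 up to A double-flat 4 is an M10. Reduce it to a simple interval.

major 3rd

Subtracting seven from the interval number removes an octave: 10 − 7 = 3.
That makes a major tenth a compound major third — an octave plus a major third.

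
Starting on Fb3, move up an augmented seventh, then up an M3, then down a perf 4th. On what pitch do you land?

D#4

Up an augmented seventh from Fb3: E4 (12 semitones up).
A major third up from E4 is G#4.
Down a perfect fourth from G#4: D#4 (5 semitones down).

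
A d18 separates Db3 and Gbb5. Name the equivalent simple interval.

diminished fourth

Take out 2 octaves (14 from the number): 18 − 14 = 4.
That makes a diminished eighteenth a compound diminished fourth — 2 octaves plus a diminished fourth.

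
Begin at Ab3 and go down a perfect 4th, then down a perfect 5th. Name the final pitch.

Ab2

Down a perfect fourth from Ab3: Eb3 (5 semitones down).
Down a perfect fifth from Eb3: Ab2 (7 semitones down).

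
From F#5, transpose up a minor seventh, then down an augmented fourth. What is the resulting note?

A minor seventh up from F#5 is E6.
Down an augmented fourth from E6: Bb5 (6 semitones down).

Bb5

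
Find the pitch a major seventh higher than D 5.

Seven letter names up from D: C.
A major seventh is 11 semitones; 11 semitones up from D5 gives C#6.

C-sharp 6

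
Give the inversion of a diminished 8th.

A1

Inverted interval numbers add to nine, so an octave pairs with a unison (8 + 1 = 9).
Quality inverts too: diminished becomes augmented. That makes the inversion an augmented unison.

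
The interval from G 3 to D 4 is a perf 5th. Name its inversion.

The rule of nine gives the new number: 9 − 5 = 4, so a fifth becomes a fourth.
And perfect stays perfect under inversion, so we get a perfect fourth.

perfect fourth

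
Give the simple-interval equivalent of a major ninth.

M2

Subtracting seven from the interval number removes an octave: 9 − 7 = 2.
That makes a major ninth a compound major second — an octave plus a major second.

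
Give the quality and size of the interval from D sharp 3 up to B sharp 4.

D to B spans six letter names (D-E-F-G-A-B), plus an octave — that makes it a thirteenth of some quality.
D#3 to B#4 is 21 semitones, matching the major thirteenth exactly, so the quality is major.
(Equivalently, a compound major sixth: a major sixth plus an octave.)

M13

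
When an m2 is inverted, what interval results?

M7

The rule of nine gives the new number: 9 − 2 = 7, so a second becomes a seventh.
The quality also flips — minor becomes major — giving a major seventh.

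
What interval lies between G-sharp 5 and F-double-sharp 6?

G to F spans seven letter names (G-A-B-C-D-E-F): a seventh.
G#5 to F##6 is 11 semitones, matching the major seventh exactly, so the quality is major.

major 7th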